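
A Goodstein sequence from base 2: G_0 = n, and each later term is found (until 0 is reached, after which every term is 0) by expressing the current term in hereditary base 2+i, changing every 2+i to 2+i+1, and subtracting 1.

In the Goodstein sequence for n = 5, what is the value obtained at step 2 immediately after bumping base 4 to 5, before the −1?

G_0=5  [base 2] 2^2 + 1  →[2↦3]→  3^3 + 1 = 28  −1 ⇒ G_1=27
G_1=27  [base 3] 3^3  →[3↦4]→  4^4 = 256  −1 ⇒ G_2=255
G_2=255  [base 4] 3·4^3 + 3·4^2 + 3·4 + 3  →[4↦5]→  3·5^3 + 3·5^2 + 3·5 + 3 = 468  −1 ⇒ G_3=467

468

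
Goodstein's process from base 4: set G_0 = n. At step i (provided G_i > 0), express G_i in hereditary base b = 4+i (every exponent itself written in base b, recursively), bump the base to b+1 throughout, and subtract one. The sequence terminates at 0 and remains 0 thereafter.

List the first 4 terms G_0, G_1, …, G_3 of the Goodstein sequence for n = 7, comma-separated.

7, 7, 7, 7

base 4: 7 = 4 + 3; at 5: 5 + 3 = 8; next = 7
base 5: 7 = 5 + 2; at 6: 6 + 2 = 8; next = 7
base 6: 7 = 6 + 1; at 7: 7 + 1 = 8; next = 7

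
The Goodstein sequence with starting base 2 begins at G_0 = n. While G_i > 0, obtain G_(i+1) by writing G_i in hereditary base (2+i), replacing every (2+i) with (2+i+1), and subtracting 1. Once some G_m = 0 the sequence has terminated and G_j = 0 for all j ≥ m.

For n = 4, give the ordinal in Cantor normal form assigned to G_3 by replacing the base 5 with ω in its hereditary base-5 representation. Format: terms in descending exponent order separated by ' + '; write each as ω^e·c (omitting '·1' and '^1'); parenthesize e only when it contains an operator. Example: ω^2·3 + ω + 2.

step 0: 4 = 2^2; sub 3 for 2: 3^3; = 27; G_1 = 27−1 = 26
step 1: 26 = 2·3^2 + 2·3 + 2; sub 4 for 3: 2·4^2 + 2·4 + 2; = 42; G_2 = 42−1 = 41
step 2: 41 = 2·4^2 + 2·4 + 1; sub 5 for 4: 2·5^2 + 2·5 + 1; = 61; G_3 = 61−1 = 60
step 3: 60 = 2·5^2 + 2·5; sub 6 for 5: 2·6^2 + 2·6; = 84; G_4 = 84−1 = 83

ω^2·2 + ω·2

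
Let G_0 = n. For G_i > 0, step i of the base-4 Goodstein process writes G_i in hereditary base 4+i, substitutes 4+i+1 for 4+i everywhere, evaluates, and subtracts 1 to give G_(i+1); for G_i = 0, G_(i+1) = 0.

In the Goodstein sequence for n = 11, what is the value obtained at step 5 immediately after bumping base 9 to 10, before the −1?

16

G_0 = 11. HB_4(11) = 2·4 + 3. Bump = 13. G_1 = 12.
G_1 = 12. HB_5(12) = 2·5 + 2. Bump = 14. G_2 = 13.
G_2 = 13. HB_6(13) = 2·6 + 1. Bump = 15. G_3 = 14.
G_3 = 14. HB_7(14) = 2·7. Bump = 16. G_4 = 15.
G_4 = 15. HB_8(15) = 8 + 7. Bump = 16. G_5 = 15.
G_5 = 15. HB_9(15) = 9 + 6. Bump = 16. G_6 = 15.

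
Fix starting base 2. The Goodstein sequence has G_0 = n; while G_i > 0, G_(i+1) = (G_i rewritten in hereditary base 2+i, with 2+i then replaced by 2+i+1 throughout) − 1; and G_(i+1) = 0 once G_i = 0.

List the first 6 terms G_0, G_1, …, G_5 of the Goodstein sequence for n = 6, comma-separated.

(0) 6|_2 = 2^2 + 2 ↦ 3^3 + 3|_3 = 30 ⇒ 29
(1) 29|_3 = 3^3 + 2 ↦ 4^4 + 2|_4 = 258 ⇒ 257
(2) 257|_4 = 4^4 + 1 ↦ 5^5 + 1|_5 = 3126 ⇒ 3125
(3) 3125|_5 = 5^5 ↦ 6^6|_6 = 46656 ⇒ 46655
(4) 46655|_6 = 5·6^5 + 5·6^4 + 5·6^3 + 5·6^2 + 5·6 + 5 ↦ 5·7^5 + 5·7^4 + 5·7^3 + 5·7^2 + 5·7 + 5|_7 = 98040 ⇒ 98039

6, 29, 257, 3125, 46655, 98039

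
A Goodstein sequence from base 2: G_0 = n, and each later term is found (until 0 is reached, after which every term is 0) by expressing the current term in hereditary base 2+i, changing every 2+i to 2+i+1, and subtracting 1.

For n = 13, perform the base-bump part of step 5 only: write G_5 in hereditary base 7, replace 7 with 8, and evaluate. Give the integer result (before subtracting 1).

(0) 13|_2 = 2^(2 + 1) + 2^2 + 1 ↦ 3^(3 + 1) + 3^3 + 1|_3 = 109 ⇒ 108
(1) 108|_3 = 3^(3 + 1) + 3^3 ↦ 4^(4 + 1) + 4^4|_4 = 1280 ⇒ 1279
(2) 1279|_4 = 4^(4 + 1) + 3·4^3 + 3·4^2 + 3·4 + 3 ↦ 5^(5 + 1) + 3·5^3 + 3·5^2 + 3·5 + 3|_5 = 16093 ⇒ 16092
(3) 16092|_5 = 5^(5 + 1) + 3·5^3 + 3·5^2 + 3·5 + 2 ↦ 6^(6 + 1) + 3·6^3 + 3·6^2 + 3·6 + 2|_6 = 280712 ⇒ 280711
(4) 280711|_6 = 6^(6 + 1) + 3·6^3 + 3·6^2 + 3·6 + 1 ↦ 7^(7 + 1) + 3·7^3 + 3·7^2 + 3·7 + 1|_7 = 5765999 ⇒ 5765998

134219480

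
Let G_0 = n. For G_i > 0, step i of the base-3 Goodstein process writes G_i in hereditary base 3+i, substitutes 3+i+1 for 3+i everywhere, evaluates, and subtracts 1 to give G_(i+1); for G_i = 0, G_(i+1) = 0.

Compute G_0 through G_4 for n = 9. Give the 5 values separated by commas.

base 3: 9 = 3^2; at 4: 4^2 = 16; next = 15
base 4: 15 = 3·4 + 3; at 5: 3·5 + 3 = 18; next = 17
base 5: 17 = 3·5 + 2; at 6: 3·6 + 2 = 20; next = 19
base 6: 19 = 3·6 + 1; at 7: 3·7 + 1 = 22; next = 21

9, 15, 17, 19, 21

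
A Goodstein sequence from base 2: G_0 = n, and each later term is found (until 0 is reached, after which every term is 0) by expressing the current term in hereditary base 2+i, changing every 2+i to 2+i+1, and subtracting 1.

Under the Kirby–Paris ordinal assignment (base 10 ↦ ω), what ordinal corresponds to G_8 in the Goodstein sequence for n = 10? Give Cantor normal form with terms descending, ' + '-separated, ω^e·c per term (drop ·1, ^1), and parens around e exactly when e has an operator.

ω^ω·5 + ω^5·5 + ω^4·5 + ω^3·5 + ω^2·5 + ω·5 + 1

10 —HB2→ 2^(2 + 1) + 2 —bump→ 3^(3 + 1) + 3 = 84 —(−1)→ 83
83 —HB3→ 3^(3 + 1) + 2 —bump→ 4^(4 + 1) + 2 = 1026 —(−1)→ 1025
1025 —HB4→ 4^(4 + 1) + 1 —bump→ 5^(5 + 1) + 1 = 15626 —(−1)→ 15625
15625 —HB5→ 5^(5 + 1) —bump→ 6^(6 + 1) = 279936 —(−1)→ 279935
279935 —HB6→ 5·6^6 + 5·6^5 + 5·6^4 + 5·6^3 + 5·6^2 + 5·6 + 5 —bump→ 5·7^7 + 5·7^5 + 5·7^4 + 5·7^3 + 5·7^2 + 5·7 + 5 = 4215755 —(−1)→ 4215754
4215754 —HB7→ 5·7^7 + 5·7^5 + 5·7^4 + 5·7^3 + 5·7^2 + 5·7 + 4 —bump→ 5·8^8 + 5·8^5 + 5·8^4 + 5·8^3 + 5·8^2 + 5·8 + 4 = 84073324 —(−1)→ 84073323
84073323 —HB8→ 5·8^8 + 5·8^5 + 5·8^4 + 5·8^3 + 5·8^2 + 5·8 + 3 —bump→ 5·9^9 + 5·9^5 + 5·9^4 + 5·9^3 + 5·9^2 + 5·9 + 3 = 1937434593 —(−1)→ 1937434592
1937434592 —HB9→ 5·9^9 + 5·9^5 + 5·9^4 + 5·9^3 + 5·9^2 + 5·9 + 2 —bump→ 5·10^10 + 5·10^5 + 5·10^4 + 5·10^3 + 5·10^2 + 5·10 + 2 = 50000555552 —(−1)→ 50000555551
50000555551 —HB10→ 5·10^10 + 5·10^5 + 5·10^4 + 5·10^3 + 5·10^2 + 5·10 + 1 —bump→ 5·11^11 + 5·11^5 + 5·11^4 + 5·11^3 + 5·11^2 + 5·11 + 1 = 1426559238831 —(−1)→ 1426559238830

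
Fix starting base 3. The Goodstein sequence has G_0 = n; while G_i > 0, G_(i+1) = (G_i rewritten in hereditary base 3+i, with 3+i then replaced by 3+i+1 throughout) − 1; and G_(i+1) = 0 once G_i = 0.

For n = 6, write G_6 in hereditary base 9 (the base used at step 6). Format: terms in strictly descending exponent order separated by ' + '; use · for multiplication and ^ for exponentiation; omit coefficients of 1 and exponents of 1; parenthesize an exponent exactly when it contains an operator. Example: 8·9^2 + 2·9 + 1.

6

base 3: 6 = 2·3; at 4: 2·4 = 8; next = 7
base 4: 7 = 4 + 3; at 5: 5 + 3 = 8; next = 7
base 5: 7 = 5 + 2; at 6: 6 + 2 = 8; next = 7
base 6: 7 = 6 + 1; at 7: 7 + 1 = 8; next = 7
base 7: 7 = 7; at 8: 8 = 8; next = 7
base 8: 7 = 7; at 9: 7 = 7; next = 6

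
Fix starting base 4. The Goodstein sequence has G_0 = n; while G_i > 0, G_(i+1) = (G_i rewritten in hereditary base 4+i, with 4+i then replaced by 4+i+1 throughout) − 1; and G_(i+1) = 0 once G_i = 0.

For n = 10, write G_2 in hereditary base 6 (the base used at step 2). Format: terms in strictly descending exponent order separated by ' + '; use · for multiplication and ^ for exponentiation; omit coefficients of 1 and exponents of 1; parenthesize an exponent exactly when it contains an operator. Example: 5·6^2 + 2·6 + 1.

2·6

G_0=10  [base 4] 2·4 + 2  →[4↦5]→  2·5 + 2 = 12  −1 ⇒ G_1=11
G_1=11  [base 5] 2·5 + 1  →[5↦6]→  2·6 + 1 = 13  −1 ⇒ G_2=12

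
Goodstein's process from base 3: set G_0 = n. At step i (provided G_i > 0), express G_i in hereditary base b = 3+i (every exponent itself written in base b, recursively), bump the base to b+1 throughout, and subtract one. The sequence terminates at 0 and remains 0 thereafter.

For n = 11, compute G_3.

step 0: 11 = 3^2 + 2; sub 4 for 3: 4^2 + 2; = 18; G_1 = 18−1 = 17
step 1: 17 = 4^2 + 1; sub 5 for 4: 5^2 + 1; = 26; G_2 = 26−1 = 25
step 2: 25 = 5^2; sub 6 for 5: 6^2; = 36; G_3 = 36−1 = 35
step 3: 35 = 5·6 + 5; sub 7 for 6: 5·7 + 5; = 40; G_4 = 40−1 = 39

35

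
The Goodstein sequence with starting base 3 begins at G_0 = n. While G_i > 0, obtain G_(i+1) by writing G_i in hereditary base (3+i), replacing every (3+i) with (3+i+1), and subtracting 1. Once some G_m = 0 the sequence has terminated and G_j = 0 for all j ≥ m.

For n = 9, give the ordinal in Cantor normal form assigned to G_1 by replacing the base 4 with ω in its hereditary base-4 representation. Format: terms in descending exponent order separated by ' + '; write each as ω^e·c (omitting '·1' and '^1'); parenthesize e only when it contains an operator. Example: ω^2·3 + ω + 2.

G_0=9  [base 3] 3^2  →[3↦4]→  4^2 = 16  −1 ⇒ G_1=15
G_1=15  [base 4] 3·4 + 3  →[4↦5]→  3·5 + 3 = 18  −1 ⇒ G_2=17

ω·3 + 3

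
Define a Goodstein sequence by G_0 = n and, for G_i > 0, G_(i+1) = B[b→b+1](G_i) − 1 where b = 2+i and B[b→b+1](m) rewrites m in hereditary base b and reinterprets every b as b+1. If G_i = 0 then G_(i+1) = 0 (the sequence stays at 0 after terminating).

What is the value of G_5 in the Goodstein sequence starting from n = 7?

[0] 7 ≡ 2^2 + 2 + 1 (base 2). Lift 3: 31. −1: 30.
[1] 30 ≡ 3^3 + 3 (base 3). Lift 4: 260. −1: 259.
[2] 259 ≡ 4^4 + 3 (base 4). Lift 5: 3128. −1: 3127.
[3] 3127 ≡ 5^5 + 2 (base 5). Lift 6: 46658. −1: 46657.
[4] 46657 ≡ 6^6 + 1 (base 6). Lift 7: 823544. −1: 823543.
[5] 823543 ≡ 7^7 (base 7). Lift 8: 16777216. −1: 16777215.

823543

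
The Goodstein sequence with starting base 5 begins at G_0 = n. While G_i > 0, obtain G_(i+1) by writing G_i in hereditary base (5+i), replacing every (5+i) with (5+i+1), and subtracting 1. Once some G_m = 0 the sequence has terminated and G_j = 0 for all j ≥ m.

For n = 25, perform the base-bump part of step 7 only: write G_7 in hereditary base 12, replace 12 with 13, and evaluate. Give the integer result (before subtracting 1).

G_0 = 25. HB_5(25) = 5^2. Bump = 36. G_1 = 35.
G_1 = 35. HB_6(35) = 5·6 + 5. Bump = 40. G_2 = 39.
G_2 = 39. HB_7(39) = 5·7 + 4. Bump = 44. G_3 = 43.
G_3 = 43. HB_8(43) = 5·8 + 3. Bump = 48. G_4 = 47.
G_4 = 47. HB_9(47) = 5·9 + 2. Bump = 52. G_5 = 51.
G_5 = 51. HB_10(51) = 5·10 + 1. Bump = 56. G_6 = 55.
G_6 = 55. HB_11(55) = 5·11. Bump = 60. G_7 = 59.
G_7 = 59. HB_12(59) = 4·12 + 11. Bump = 63. G_8 = 62.

63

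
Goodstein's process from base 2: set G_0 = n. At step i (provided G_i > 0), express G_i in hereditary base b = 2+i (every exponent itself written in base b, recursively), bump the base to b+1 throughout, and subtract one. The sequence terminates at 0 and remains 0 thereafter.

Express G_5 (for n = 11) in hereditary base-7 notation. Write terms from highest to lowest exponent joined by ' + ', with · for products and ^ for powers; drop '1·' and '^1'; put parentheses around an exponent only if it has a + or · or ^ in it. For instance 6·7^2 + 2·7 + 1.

7^(7 + 1)

G_0 = 11. HB_2(11) = 2^(2 + 1) + 2 + 1. Bump = 85. G_1 = 84.
G_1 = 84. HB_3(84) = 3^(3 + 1) + 3. Bump = 1028. G_2 = 1027.
G_2 = 1027. HB_4(1027) = 4^(4 + 1) + 3. Bump = 15628. G_3 = 15627.
G_3 = 15627. HB_5(15627) = 5^(5 + 1) + 2. Bump = 279938. G_4 = 279937.
G_4 = 279937. HB_6(279937) = 6^(6 + 1) + 1. Bump = 5764802. G_5 = 5764801.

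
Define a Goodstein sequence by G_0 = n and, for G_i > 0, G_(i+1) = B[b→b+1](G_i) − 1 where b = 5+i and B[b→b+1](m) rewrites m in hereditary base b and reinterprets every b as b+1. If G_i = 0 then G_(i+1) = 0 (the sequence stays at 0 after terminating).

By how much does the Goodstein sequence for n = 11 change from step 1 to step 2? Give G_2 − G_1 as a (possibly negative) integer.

1

step 0: 11 = 2·5 + 1; sub 6 for 5: 2·6 + 1; = 13; G_1 = 13−1 = 12
step 1: 12 = 2·6; sub 7 for 6: 2·7; = 14; G_2 = 14−1 = 13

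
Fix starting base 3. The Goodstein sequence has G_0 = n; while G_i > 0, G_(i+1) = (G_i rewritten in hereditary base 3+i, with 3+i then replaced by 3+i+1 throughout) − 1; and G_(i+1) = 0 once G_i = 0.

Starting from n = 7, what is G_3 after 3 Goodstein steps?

(0) 7|_3 = 2·3 + 1 ↦ 2·4 + 1|_4 = 9 ⇒ 8
(1) 8|_4 = 2·4 ↦ 2·5|_5 = 10 ⇒ 9
(2) 9|_5 = 5 + 4 ↦ 6 + 4|_6 = 10 ⇒ 9

9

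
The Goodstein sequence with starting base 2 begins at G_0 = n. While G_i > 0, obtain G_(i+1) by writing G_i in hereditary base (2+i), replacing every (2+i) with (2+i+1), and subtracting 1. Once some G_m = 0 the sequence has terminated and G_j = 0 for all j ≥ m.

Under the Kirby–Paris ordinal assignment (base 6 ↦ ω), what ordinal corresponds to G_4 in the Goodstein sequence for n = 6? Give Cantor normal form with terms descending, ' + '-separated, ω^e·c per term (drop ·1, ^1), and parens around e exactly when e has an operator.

ω^5·5 + ω^4·5 + ω^3·5 + ω^2·5 + ω·5 + 5

(0) 6|_2 = 2^2 + 2 ↦ 3^3 + 3|_3 = 30 ⇒ 29
(1) 29|_3 = 3^3 + 2 ↦ 4^4 + 2|_4 = 258 ⇒ 257
(2) 257|_4 = 4^4 + 1 ↦ 5^5 + 1|_5 = 3126 ⇒ 3125
(3) 3125|_5 = 5^5 ↦ 6^6|_6 = 46656 ⇒ 46655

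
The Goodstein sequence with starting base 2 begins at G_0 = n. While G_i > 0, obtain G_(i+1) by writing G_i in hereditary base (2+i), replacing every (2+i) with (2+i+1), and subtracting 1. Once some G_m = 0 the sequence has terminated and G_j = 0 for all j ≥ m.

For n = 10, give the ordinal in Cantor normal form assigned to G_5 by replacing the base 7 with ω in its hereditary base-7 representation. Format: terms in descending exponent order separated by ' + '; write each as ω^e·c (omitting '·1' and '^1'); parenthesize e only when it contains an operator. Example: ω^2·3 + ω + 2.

ω^ω·5 + ω^5·5 + ω^4·5 + ω^3·5 + ω^2·5 + ω·5 + 4

base 2: 10 = 2^(2 + 1) + 2; at 3: 3^(3 + 1) + 3 = 84; next = 83
base 3: 83 = 3^(3 + 1) + 2; at 4: 4^(4 + 1) + 2 = 1026; next = 1025
base 4: 1025 = 4^(4 + 1) + 1; at 5: 5^(5 + 1) + 1 = 15626; next = 15625
base 5: 15625 = 5^(5 + 1); at 6: 6^(6 + 1) = 279936; next = 279935
base 6: 279935 = 5·6^6 + 5·6^5 + 5·6^4 + 5·6^3 + 5·6^2 + 5·6 + 5; at 7: 5·7^7 + 5·7^5 + 5·7^4 + 5·7^3 + 5·7^2 + 5·7 + 5 = 4215755; next = 4215754
base 7: 4215754 = 5·7^7 + 5·7^5 + 5·7^4 + 5·7^3 + 5·7^2 + 5·7 + 4; at 8: 5·8^8 + 5·8^5 + 5·8^4 + 5·8^3 + 5·8^2 + 5·8 + 4 = 84073324; next = 84073323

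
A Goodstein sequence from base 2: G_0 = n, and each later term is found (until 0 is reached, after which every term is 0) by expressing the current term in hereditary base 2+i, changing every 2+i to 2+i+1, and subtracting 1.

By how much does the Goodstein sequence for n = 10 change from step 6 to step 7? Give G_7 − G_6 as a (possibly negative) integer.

[0] 10 ≡ 2^(2 + 1) + 2 (base 2). Lift 3: 84. −1: 83.
[1] 83 ≡ 3^(3 + 1) + 2 (base 3). Lift 4: 1026. −1: 1025.
[2] 1025 ≡ 4^(4 + 1) + 1 (base 4). Lift 5: 15626. −1: 15625.
[3] 15625 ≡ 5^(5 + 1) (base 5). Lift 6: 279936. −1: 279935.
[4] 279935 ≡ 5·6^6 + 5·6^5 + 5·6^4 + 5·6^3 + 5·6^2 + 5·6 + 5 (base 6). Lift 7: 4215755. −1: 4215754.
[5] 4215754 ≡ 5·7^7 + 5·7^5 + 5·7^4 + 5·7^3 + 5·7^2 + 5·7 + 4 (base 7). Lift 8: 84073324. −1: 84073323.
[6] 84073323 ≡ 5·8^8 + 5·8^5 + 5·8^4 + 5·8^3 + 5·8^2 + 5·8 + 3 (base 8). Lift 9: 1937434593. −1: 1937434592.

1853361269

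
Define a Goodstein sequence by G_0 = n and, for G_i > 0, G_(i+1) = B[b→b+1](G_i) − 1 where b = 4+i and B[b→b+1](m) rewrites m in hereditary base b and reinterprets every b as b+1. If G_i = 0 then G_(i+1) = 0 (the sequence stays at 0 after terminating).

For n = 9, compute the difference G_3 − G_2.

G_0=9  [base 4] 2·4 + 1  →[4↦5]→  2·5 + 1 = 11  −1 ⇒ G_1=10
G_1=10  [base 5] 2·5  →[5↦6]→  2·6 = 12  −1 ⇒ G_2=11
G_2=11  [base 6] 6 + 5  →[6↦7]→  7 + 5 = 12  −1 ⇒ G_3=11

0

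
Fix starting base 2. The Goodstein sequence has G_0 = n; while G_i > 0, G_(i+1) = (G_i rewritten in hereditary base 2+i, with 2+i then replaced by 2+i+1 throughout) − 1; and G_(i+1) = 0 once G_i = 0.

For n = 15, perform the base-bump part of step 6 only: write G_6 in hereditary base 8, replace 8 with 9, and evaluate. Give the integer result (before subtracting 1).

3524450281

base 2: 15 = 2^(2 + 1) + 2^2 + 2 + 1; at 3: 3^(3 + 1) + 3^3 + 3 + 1 = 112; next = 111
base 3: 111 = 3^(3 + 1) + 3^3 + 3; at 4: 4^(4 + 1) + 4^4 + 4 = 1284; next = 1283
base 4: 1283 = 4^(4 + 1) + 4^4 + 3; at 5: 5^(5 + 1) + 5^5 + 3 = 18753; next = 18752
base 5: 18752 = 5^(5 + 1) + 5^5 + 2; at 6: 6^(6 + 1) + 6^6 + 2 = 326594; next = 326593
base 6: 326593 = 6^(6 + 1) + 6^6 + 1; at 7: 7^(7 + 1) + 7^7 + 1 = 6588345; next = 6588344
base 7: 6588344 = 7^(7 + 1) + 7^7; at 8: 8^(8 + 1) + 8^8 = 150994944; next = 150994943
base 8: 150994943 = 8^(8 + 1) + 7·8^7 + 7·8^6 + 7·8^5 + 7·8^4 + 7·8^3 + 7·8^2 + 7·8 + 7; at 9: 9^(9 + 1) + 7·9^7 + 7·9^6 + 7·9^5 + 7·9^4 + 7·9^3 + 7·9^2 + 7·9 + 7 = 3524450281; next = 3524450280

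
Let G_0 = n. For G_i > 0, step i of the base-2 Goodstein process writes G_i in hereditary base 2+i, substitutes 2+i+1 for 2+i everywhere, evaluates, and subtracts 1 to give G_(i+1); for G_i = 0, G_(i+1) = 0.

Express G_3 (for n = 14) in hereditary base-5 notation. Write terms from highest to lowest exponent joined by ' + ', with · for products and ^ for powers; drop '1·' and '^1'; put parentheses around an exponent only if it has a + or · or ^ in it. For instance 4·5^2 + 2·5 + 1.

14 —HB2→ 2^(2 + 1) + 2^2 + 2 —bump→ 3^(3 + 1) + 3^3 + 3 = 111 —(−1)→ 110
110 —HB3→ 3^(3 + 1) + 3^3 + 2 —bump→ 4^(4 + 1) + 4^4 + 2 = 1282 —(−1)→ 1281
1281 —HB4→ 4^(4 + 1) + 4^4 + 1 —bump→ 5^(5 + 1) + 5^5 + 1 = 18751 —(−1)→ 18750
18750 —HB5→ 5^(5 + 1) + 5^5 —bump→ 6^(6 + 1) + 6^6 = 326592 —(−1)→ 326591

5^(5 + 1) + 5^5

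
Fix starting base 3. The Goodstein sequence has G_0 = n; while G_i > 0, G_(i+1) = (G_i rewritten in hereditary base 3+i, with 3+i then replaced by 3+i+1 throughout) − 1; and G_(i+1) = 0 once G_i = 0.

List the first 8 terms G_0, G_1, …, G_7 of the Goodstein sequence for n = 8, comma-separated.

step 0: 8 = 2·3 + 2; sub 4 for 3: 2·4 + 2; = 10; G_1 = 10−1 = 9
step 1: 9 = 2·4 + 1; sub 5 for 4: 2·5 + 1; = 11; G_2 = 11−1 = 10
step 2: 10 = 2·5; sub 6 for 5: 2·6; = 12; G_3 = 12−1 = 11
step 3: 11 = 6 + 5; sub 7 for 6: 7 + 5; = 12; G_4 = 12−1 = 11
step 4: 11 = 7 + 4; sub 8 for 7: 8 + 4; = 12; G_5 = 12−1 = 11
step 5: 11 = 8 + 3; sub 9 for 8: 9 + 3; = 12; G_6 = 12−1 = 11
step 6: 11 = 9 + 2; sub 10 for 9: 10 + 2; = 12; G_7 = 12−1 = 11

8, 9, 10, 11, 11, 11, 11, 11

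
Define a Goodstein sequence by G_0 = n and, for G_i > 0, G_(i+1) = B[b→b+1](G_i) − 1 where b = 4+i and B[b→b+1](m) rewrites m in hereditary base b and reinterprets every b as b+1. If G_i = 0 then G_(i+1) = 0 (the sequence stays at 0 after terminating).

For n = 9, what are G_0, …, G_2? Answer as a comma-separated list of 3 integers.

G_0=9  [base 4] 2·4 + 1  →[4↦5]→  2·5 + 1 = 11  −1 ⇒ G_1=10
G_1=10  [base 5] 2·5  →[5↦6]→  2·6 = 12  −1 ⇒ G_2=11

9, 10, 11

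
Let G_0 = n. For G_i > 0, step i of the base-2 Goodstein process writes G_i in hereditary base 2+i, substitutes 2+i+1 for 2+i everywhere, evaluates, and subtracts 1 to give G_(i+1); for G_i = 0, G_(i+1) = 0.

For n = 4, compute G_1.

26

4 —HB2→ 2^2 —bump→ 3^3 = 27 —(−1)→ 26
26 —HB3→ 2·3^2 + 2·3 + 2 —bump→ 2·4^2 + 2·4 + 2 = 42 —(−1)→ 41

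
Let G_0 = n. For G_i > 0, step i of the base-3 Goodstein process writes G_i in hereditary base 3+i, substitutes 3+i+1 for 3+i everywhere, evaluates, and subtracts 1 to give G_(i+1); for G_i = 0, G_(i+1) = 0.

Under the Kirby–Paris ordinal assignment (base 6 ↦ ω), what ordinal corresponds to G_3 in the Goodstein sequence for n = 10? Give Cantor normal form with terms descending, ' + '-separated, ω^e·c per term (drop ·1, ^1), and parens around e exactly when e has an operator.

ω·4 + 3

G_0 = 10. HB_3(10) = 3^2 + 1. Bump = 17. G_1 = 16.
G_1 = 16. HB_4(16) = 4^2. Bump = 25. G_2 = 24.
G_2 = 24. HB_5(24) = 4·5 + 4. Bump = 28. G_3 = 27.
G_3 = 27. HB_6(27) = 4·6 + 3. Bump = 31. G_4 = 30.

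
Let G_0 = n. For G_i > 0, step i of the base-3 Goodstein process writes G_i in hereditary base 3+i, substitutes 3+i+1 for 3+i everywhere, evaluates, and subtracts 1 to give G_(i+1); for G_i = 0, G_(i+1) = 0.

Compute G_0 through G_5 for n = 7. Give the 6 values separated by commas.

base 3: 7 = 2·3 + 1; at 4: 2·4 + 1 = 9; next = 8
base 4: 8 = 2·4; at 5: 2·5 = 10; next = 9
base 5: 9 = 5 + 4; at 6: 6 + 4 = 10; next = 9
base 6: 9 = 6 + 3; at 7: 7 + 3 = 10; next = 9
base 7: 9 = 7 + 2; at 8: 8 + 2 = 10; next = 9

7, 8, 9, 9, 9, 9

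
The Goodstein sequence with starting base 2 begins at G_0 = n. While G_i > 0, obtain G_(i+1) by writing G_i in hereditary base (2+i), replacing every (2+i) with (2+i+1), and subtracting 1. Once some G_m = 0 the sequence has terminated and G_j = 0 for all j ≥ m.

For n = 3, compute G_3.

3 —HB2→ 2 + 1 —bump→ 3 + 1 = 4 —(−1)→ 3
3 —HB3→ 3 —bump→ 4 = 4 —(−1)→ 3
3 —HB4→ 3 —bump→ 3 = 3 —(−1)→ 2
2 —HB5→ 2 —bump→ 2 = 2 —(−1)→ 1

2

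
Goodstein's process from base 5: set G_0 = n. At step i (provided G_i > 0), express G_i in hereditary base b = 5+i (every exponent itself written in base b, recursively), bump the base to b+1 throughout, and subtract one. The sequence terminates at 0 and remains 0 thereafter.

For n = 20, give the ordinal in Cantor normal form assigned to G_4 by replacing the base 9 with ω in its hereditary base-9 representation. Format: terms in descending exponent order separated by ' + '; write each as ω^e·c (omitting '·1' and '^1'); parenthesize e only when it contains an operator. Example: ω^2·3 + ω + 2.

i=0: 20 = 4·5 (b=5); 5→6: 4·6 = 24; 24−1 = 23
i=1: 23 = 3·6 + 5 (b=6); 6→7: 3·7 + 5 = 26; 26−1 = 25
i=2: 25 = 3·7 + 4 (b=7); 7→8: 3·8 + 4 = 28; 28−1 = 27
i=3: 27 = 3·8 + 3 (b=8); 8→9: 3·9 + 3 = 30; 30−1 = 29
i=4: 29 = 3·9 + 2 (b=9); 9→10: 3·10 + 2 = 32; 32−1 = 31

ω·3 + 2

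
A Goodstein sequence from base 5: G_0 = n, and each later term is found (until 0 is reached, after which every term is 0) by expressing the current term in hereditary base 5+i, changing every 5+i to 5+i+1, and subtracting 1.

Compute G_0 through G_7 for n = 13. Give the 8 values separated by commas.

13, 14, 15, 16, 17, 17, 17, 17

13 —HB5→ 2·5 + 3 —bump→ 2·6 + 3 = 15 —(−1)→ 14
14 —HB6→ 2·6 + 2 —bump→ 2·7 + 2 = 16 —(−1)→ 15
15 —HB7→ 2·7 + 1 —bump→ 2·8 + 1 = 17 —(−1)→ 16
16 —HB8→ 2·8 —bump→ 2·9 = 18 —(−1)→ 17
17 —HB9→ 9 + 8 —bump→ 10 + 8 = 18 —(−1)→ 17
17 —HB10→ 10 + 7 —bump→ 11 + 7 = 18 —(−1)→ 17
17 —HB11→ 11 + 6 —bump→ 12 + 6 = 18 —(−1)→ 17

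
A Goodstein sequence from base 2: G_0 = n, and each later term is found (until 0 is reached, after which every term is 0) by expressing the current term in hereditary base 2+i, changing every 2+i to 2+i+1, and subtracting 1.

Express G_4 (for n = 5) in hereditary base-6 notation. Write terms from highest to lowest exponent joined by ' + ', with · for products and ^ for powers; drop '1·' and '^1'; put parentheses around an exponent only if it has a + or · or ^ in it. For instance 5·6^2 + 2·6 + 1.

3·6^3 + 3·6^2 + 3·6 + 1

G_0=5  [base 2] 2^2 + 1  →[2↦3]→  3^3 + 1 = 28  −1 ⇒ G_1=27
G_1=27  [base 3] 3^3  →[3↦4]→  4^4 = 256  −1 ⇒ G_2=255
G_2=255  [base 4] 3·4^3 + 3·4^2 + 3·4 + 3  →[4↦5]→  3·5^3 + 3·5^2 + 3·5 + 3 = 468  −1 ⇒ G_3=467
G_3=467  [base 5] 3·5^3 + 3·5^2 + 3·5 + 2  →[5↦6]→  3·6^3 + 3·6^2 + 3·6 + 2 = 776  −1 ⇒ G_4=775
G_4=775  [base 6] 3·6^3 + 3·6^2 + 3·6 + 1  →[6↦7]→  3·7^3 + 3·7^2 + 3·7 + 1 = 1198  −1 ⇒ G_5=1197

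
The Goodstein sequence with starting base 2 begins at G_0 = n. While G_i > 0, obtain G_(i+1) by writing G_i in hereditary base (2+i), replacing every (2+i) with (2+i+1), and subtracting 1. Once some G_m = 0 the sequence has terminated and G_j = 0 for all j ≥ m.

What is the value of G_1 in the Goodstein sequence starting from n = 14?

110

G_0 = 14. HB_2(14) = 2^(2 + 1) + 2^2 + 2. Bump = 111. G_1 = 110.
G_1 = 110. HB_3(110) = 3^(3 + 1) + 3^3 + 2. Bump = 1282. G_2 = 1281.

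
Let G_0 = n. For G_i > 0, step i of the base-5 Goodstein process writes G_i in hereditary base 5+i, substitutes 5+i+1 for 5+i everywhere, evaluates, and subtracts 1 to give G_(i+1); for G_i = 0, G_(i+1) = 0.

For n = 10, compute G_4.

11

base 5: 10 = 2·5; at 6: 2·6 = 12; next = 11
base 6: 11 = 6 + 5; at 7: 7 + 5 = 12; next = 11
base 7: 11 = 7 + 4; at 8: 8 + 4 = 12; next = 11
base 8: 11 = 8 + 3; at 9: 9 + 3 = 12; next = 11
base 9: 11 = 9 + 2; at 10: 10 + 2 = 12; next = 11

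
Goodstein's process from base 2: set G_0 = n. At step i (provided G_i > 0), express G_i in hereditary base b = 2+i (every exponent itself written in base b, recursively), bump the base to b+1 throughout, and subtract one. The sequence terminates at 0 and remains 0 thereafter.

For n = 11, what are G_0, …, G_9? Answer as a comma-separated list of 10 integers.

11, 84, 1027, 15627, 279937, 5764801, 134217727, 2749609302, 70077777775, 1997331745490

base 2: 11 = 2^(2 + 1) + 2 + 1; at 3: 3^(3 + 1) + 3 + 1 = 85; next = 84
base 3: 84 = 3^(3 + 1) + 3; at 4: 4^(4 + 1) + 4 = 1028; next = 1027
base 4: 1027 = 4^(4 + 1) + 3; at 5: 5^(5 + 1) + 3 = 15628; next = 15627
base 5: 15627 = 5^(5 + 1) + 2; at 6: 6^(6 + 1) + 2 = 279938; next = 279937
base 6: 279937 = 6^(6 + 1) + 1; at 7: 7^(7 + 1) + 1 = 5764802; next = 5764801
base 7: 5764801 = 7^(7 + 1); at 8: 8^(8 + 1) = 134217728; next = 134217727
base 8: 134217727 = 7·8^8 + 7·8^7 + 7·8^6 + 7·8^5 + 7·8^4 + 7·8^3 + 7·8^2 + 7·8 + 7; at 9: 7·9^9 + 7·9^7 + 7·9^6 + 7·9^5 + 7·9^4 + 7·9^3 + 7·9^2 + 7·9 + 7 = 2749609303; next = 2749609302
base 9: 2749609302 = 7·9^9 + 7·9^7 + 7·9^6 + 7·9^5 + 7·9^4 + 7·9^3 + 7·9^2 + 7·9 + 6; at 10: 7·10^10 + 7·10^7 + 7·10^6 + 7·10^5 + 7·10^4 + 7·10^3 + 7·10^2 + 7·10 + 6 = 70077777776; next = 70077777775
base 10: 70077777775 = 7·10^10 + 7·10^7 + 7·10^6 + 7·10^5 + 7·10^4 + 7·10^3 + 7·10^2 + 7·10 + 5; at 11: 7·11^11 + 7·11^7 + 7·11^6 + 7·11^5 + 7·11^4 + 7·11^3 + 7·11^2 + 7·11 + 5 = 1997331745491; next = 1997331745490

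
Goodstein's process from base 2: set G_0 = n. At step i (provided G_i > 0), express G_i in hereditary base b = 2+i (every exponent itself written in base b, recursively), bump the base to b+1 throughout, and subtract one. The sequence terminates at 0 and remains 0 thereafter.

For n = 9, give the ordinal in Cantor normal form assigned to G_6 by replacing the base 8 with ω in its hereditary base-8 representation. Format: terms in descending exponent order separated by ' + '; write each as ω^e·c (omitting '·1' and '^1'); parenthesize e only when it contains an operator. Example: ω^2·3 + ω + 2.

ω^ω·3 + ω^3·3 + ω^2·3 + ω·2 + 7

[0] 9 ≡ 2^(2 + 1) + 1 (base 2). Lift 3: 82. −1: 81.
[1] 81 ≡ 3^(3 + 1) (base 3). Lift 4: 1024. −1: 1023.
[2] 1023 ≡ 3·4^4 + 3·4^3 + 3·4^2 + 3·4 + 3 (base 4). Lift 5: 9843. −1: 9842.
[3] 9842 ≡ 3·5^5 + 3·5^3 + 3·5^2 + 3·5 + 2 (base 5). Lift 6: 140744. −1: 140743.
[4] 140743 ≡ 3·6^6 + 3·6^3 + 3·6^2 + 3·6 + 1 (base 6). Lift 7: 2471827. −1: 2471826.
[5] 2471826 ≡ 3·7^7 + 3·7^3 + 3·7^2 + 3·7 (base 7). Lift 8: 50333400. −1: 50333399.
[6] 50333399 ≡ 3·8^8 + 3·8^3 + 3·8^2 + 2·8 + 7 (base 8). Lift 9: 1162263922. −1: 1162263921.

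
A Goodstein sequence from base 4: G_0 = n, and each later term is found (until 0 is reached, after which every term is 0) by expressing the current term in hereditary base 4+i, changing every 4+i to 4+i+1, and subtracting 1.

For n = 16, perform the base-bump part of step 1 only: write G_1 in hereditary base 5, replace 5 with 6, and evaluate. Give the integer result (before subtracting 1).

28

[0] 16 ≡ 4^2 (base 4). Lift 5: 25. −1: 24.
[1] 24 ≡ 4·5 + 4 (base 5). Lift 6: 28. −1: 27.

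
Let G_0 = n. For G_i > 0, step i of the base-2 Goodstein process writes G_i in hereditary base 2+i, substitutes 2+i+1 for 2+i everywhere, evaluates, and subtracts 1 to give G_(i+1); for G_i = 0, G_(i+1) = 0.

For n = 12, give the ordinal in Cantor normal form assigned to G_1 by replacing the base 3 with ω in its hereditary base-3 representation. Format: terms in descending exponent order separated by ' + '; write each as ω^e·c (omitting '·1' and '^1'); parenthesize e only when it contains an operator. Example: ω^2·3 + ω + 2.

ω^(ω + 1) + ω^2·2 + ω·2 + 2

G_0=12  [base 2] 2^(2 + 1) + 2^2  →[2↦3]→  3^(3 + 1) + 3^3 = 108  −1 ⇒ G_1=107
G_1=107  [base 3] 3^(3 + 1) + 2·3^2 + 2·3 + 2  →[3↦4]→  4^(4 + 1) + 2·4^2 + 2·4 + 2 = 1066  −1 ⇒ G_2=1065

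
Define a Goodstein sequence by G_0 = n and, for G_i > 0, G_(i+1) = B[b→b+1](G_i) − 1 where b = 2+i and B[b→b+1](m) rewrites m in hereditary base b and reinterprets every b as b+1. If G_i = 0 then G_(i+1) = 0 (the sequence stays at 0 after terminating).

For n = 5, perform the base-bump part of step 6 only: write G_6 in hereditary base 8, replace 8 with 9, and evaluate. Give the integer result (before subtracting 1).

2455

step 0: 5 = 2^2 + 1; sub 3 for 2: 3^3 + 1; = 28; G_1 = 28−1 = 27
step 1: 27 = 3^3; sub 4 for 3: 4^4; = 256; G_2 = 256−1 = 255
step 2: 255 = 3·4^3 + 3·4^2 + 3·4 + 3; sub 5 for 4: 3·5^3 + 3·5^2 + 3·5 + 3; = 468; G_3 = 468−1 = 467
step 3: 467 = 3·5^3 + 3·5^2 + 3·5 + 2; sub 6 for 5: 3·6^3 + 3·6^2 + 3·6 + 2; = 776; G_4 = 776−1 = 775
step 4: 775 = 3·6^3 + 3·6^2 + 3·6 + 1; sub 7 for 6: 3·7^3 + 3·7^2 + 3·7 + 1; = 1198; G_5 = 1198−1 = 1197
step 5: 1197 = 3·7^3 + 3·7^2 + 3·7; sub 8 for 7: 3·8^3 + 3·8^2 + 3·8; = 1752; G_6 = 1752−1 = 1751
step 6: 1751 = 3·8^3 + 3·8^2 + 2·8 + 7; sub 9 for 8: 3·9^3 + 3·9^2 + 2·9 + 7; = 2455; G_7 = 2455−1 = 2454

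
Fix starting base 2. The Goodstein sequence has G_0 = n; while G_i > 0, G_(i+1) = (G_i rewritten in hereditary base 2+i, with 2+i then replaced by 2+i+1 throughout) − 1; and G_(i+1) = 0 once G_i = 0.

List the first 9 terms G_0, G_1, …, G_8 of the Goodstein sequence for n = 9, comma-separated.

9, 81, 1023, 9842, 140743, 2471826, 50333399, 1162263921, 30000003325

G_0=9  [base 2] 2^(2 + 1) + 1  →[2↦3]→  3^(3 + 1) + 1 = 82  −1 ⇒ G_1=81
G_1=81  [base 3] 3^(3 + 1)  →[3↦4]→  4^(4 + 1) = 1024  −1 ⇒ G_2=1023
G_2=1023  [base 4] 3·4^4 + 3·4^3 + 3·4^2 + 3·4 + 3  →[4↦5]→  3·5^5 + 3·5^3 + 3·5^2 + 3·5 + 3 = 9843  −1 ⇒ G_3=9842
G_3=9842  [base 5] 3·5^5 + 3·5^3 + 3·5^2 + 3·5 + 2  →[5↦6]→  3·6^6 + 3·6^3 + 3·6^2 + 3·6 + 2 = 140744  −1 ⇒ G_4=140743
G_4=140743  [base 6] 3·6^6 + 3·6^3 + 3·6^2 + 3·6 + 1  →[6↦7]→  3·7^7 + 3·7^3 + 3·7^2 + 3·7 + 1 = 2471827  −1 ⇒ G_5=2471826
G_5=2471826  [base 7] 3·7^7 + 3·7^3 + 3·7^2 + 3·7  →[7↦8]→  3·8^8 + 3·8^3 + 3·8^2 + 3·8 = 50333400  −1 ⇒ G_6=50333399
G_6=50333399  [base 8] 3·8^8 + 3·8^3 + 3·8^2 + 2·8 + 7  →[8↦9]→  3·9^9 + 3·9^3 + 3·9^2 + 2·9 + 7 = 1162263922  −1 ⇒ G_7=1162263921
G_7=1162263921  [base 9] 3·9^9 + 3·9^3 + 3·9^2 + 2·9 + 6  →[9↦10]→  3·10^10 + 3·10^3 + 3·10^2 + 2·10 + 6 = 30000003326  −1 ⇒ G_8=30000003325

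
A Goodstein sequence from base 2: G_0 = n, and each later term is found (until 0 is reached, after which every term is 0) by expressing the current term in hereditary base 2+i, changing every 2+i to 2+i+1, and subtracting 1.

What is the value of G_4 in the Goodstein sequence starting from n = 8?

base 2: 8 = 2^(2 + 1); at 3: 3^(3 + 1) = 81; next = 80
base 3: 80 = 2·3^3 + 2·3^2 + 2·3 + 2; at 4: 2·4^4 + 2·4^2 + 2·4 + 2 = 554; next = 553
base 4: 553 = 2·4^4 + 2·4^2 + 2·4 + 1; at 5: 2·5^5 + 2·5^2 + 2·5 + 1 = 6311; next = 6310
base 5: 6310 = 2·5^5 + 2·5^2 + 2·5; at 6: 2·6^6 + 2·6^2 + 2·6 = 93396; next = 93395
base 6: 93395 = 2·6^6 + 2·6^2 + 6 + 5; at 7: 2·7^7 + 2·7^2 + 7 + 5 = 1647196; next = 1647195

93395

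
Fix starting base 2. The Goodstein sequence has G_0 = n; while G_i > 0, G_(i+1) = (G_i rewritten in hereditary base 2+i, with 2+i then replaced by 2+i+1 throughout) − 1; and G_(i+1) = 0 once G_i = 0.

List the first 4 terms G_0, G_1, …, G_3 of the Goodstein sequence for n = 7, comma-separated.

G_0 = 7. HB_2(7) = 2^2 + 2 + 1. Bump = 31. G_1 = 30.
G_1 = 30. HB_3(30) = 3^3 + 3. Bump = 260. G_2 = 259.
G_2 = 259. HB_4(259) = 4^4 + 3. Bump = 3128. G_3 = 3127.

7, 30, 259, 3127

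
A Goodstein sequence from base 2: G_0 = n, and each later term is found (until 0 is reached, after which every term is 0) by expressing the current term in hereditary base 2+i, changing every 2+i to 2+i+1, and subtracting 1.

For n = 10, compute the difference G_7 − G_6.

1853361269

G_0=10  [base 2] 2^(2 + 1) + 2  →[2↦3]→  3^(3 + 1) + 3 = 84  −1 ⇒ G_1=83
G_1=83  [base 3] 3^(3 + 1) + 2  →[3↦4]→  4^(4 + 1) + 2 = 1026  −1 ⇒ G_2=1025
G_2=1025  [base 4] 4^(4 + 1) + 1  →[4↦5]→  5^(5 + 1) + 1 = 15626  −1 ⇒ G_3=15625
G_3=15625  [base 5] 5^(5 + 1)  →[5↦6]→  6^(6 + 1) = 279936  −1 ⇒ G_4=279935
G_4=279935  [base 6] 5·6^6 + 5·6^5 + 5·6^4 + 5·6^3 + 5·6^2 + 5·6 + 5  →[6↦7]→  5·7^7 + 5·7^5 + 5·7^4 + 5·7^3 + 5·7^2 + 5·7 + 5 = 4215755  −1 ⇒ G_5=4215754
G_5=4215754  [base 7] 5·7^7 + 5·7^5 + 5·7^4 + 5·7^3 + 5·7^2 + 5·7 + 4  →[7↦8]→  5·8^8 + 5·8^5 + 5·8^4 + 5·8^3 + 5·8^2 + 5·8 + 4 = 84073324  −1 ⇒ G_6=84073323
G_6=84073323  [base 8] 5·8^8 + 5·8^5 + 5·8^4 + 5·8^3 + 5·8^2 + 5·8 + 3  →[8↦9]→  5·9^9 + 5·9^5 + 5·9^4 + 5·9^3 + 5·9^2 + 5·9 + 3 = 1937434593  −1 ⇒ G_7=1937434592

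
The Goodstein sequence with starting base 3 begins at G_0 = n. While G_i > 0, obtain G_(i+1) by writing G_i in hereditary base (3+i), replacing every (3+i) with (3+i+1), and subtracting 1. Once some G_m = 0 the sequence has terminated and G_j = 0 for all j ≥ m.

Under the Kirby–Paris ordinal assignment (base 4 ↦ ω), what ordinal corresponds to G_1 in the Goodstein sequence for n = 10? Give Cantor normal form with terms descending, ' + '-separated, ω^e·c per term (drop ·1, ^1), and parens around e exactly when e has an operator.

ω^2

G_0=10  [base 3] 3^2 + 1  →[3↦4]→  4^2 + 1 = 17  −1 ⇒ G_1=16
G_1=16  [base 4] 4^2  →[4↦5]→  5^2 = 25  −1 ⇒ G_2=24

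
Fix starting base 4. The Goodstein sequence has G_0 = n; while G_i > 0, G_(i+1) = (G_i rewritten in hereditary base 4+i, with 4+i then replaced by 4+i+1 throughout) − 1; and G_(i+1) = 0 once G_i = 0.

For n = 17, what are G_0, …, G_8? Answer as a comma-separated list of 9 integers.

17, 25, 35, 39, 43, 47, 51, 55, 59

G_0 = 17. HB_4(17) = 4^2 + 1. Bump = 26. G_1 = 25.
G_1 = 25. HB_5(25) = 5^2. Bump = 36. G_2 = 35.
G_2 = 35. HB_6(35) = 5·6 + 5. Bump = 40. G_3 = 39.
G_3 = 39. HB_7(39) = 5·7 + 4. Bump = 44. G_4 = 43.
G_4 = 43. HB_8(43) = 5·8 + 3. Bump = 48. G_5 = 47.
G_5 = 47. HB_9(47) = 5·9 + 2. Bump = 52. G_6 = 51.
G_6 = 51. HB_10(51) = 5·10 + 1. Bump = 56. G_7 = 55.
G_7 = 55. HB_11(55) = 5·11. Bump = 60. G_8 = 59.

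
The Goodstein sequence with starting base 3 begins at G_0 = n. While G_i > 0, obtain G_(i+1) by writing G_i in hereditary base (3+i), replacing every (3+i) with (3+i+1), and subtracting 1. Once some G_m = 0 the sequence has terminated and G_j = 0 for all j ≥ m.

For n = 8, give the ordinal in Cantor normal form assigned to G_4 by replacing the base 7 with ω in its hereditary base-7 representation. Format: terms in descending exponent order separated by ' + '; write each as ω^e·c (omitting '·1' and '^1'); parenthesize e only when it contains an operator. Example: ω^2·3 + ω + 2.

G_0=8  [base 3] 2·3 + 2  →[3↦4]→  2·4 + 2 = 10  −1 ⇒ G_1=9
G_1=9  [base 4] 2·4 + 1  →[4↦5]→  2·5 + 1 = 11  −1 ⇒ G_2=10
G_2=10  [base 5] 2·5  →[5↦6]→  2·6 = 12  −1 ⇒ G_3=11
G_3=11  [base 6] 6 + 5  →[6↦7]→  7 + 5 = 12  −1 ⇒ G_4=11
G_4=11  [base 7] 7 + 4  →[7↦8]→  8 + 4 = 12  −1 ⇒ G_5=11

ω + 4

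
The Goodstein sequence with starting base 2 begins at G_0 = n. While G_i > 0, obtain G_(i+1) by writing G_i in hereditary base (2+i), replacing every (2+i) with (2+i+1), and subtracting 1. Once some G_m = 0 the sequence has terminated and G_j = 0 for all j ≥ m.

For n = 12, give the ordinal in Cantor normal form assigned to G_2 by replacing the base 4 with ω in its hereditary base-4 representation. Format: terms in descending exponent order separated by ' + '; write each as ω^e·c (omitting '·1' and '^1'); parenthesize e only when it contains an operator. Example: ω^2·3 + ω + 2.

ω^(ω + 1) + ω^2·2 + ω·2 + 1

base 2: 12 = 2^(2 + 1) + 2^2; at 3: 3^(3 + 1) + 3^3 = 108; next = 107
base 3: 107 = 3^(3 + 1) + 2·3^2 + 2·3 + 2; at 4: 4^(4 + 1) + 2·4^2 + 2·4 + 2 = 1066; next = 1065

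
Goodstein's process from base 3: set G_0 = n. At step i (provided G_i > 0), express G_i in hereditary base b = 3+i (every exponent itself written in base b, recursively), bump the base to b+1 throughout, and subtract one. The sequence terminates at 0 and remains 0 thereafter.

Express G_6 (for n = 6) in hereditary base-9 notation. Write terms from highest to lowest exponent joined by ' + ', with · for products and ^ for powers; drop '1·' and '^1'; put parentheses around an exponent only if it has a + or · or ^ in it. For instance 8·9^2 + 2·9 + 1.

i=0: 6 = 2·3 (b=3); 3→4: 2·4 = 8; 8−1 = 7
i=1: 7 = 4 + 3 (b=4); 4→5: 5 + 3 = 8; 8−1 = 7
i=2: 7 = 5 + 2 (b=5); 5→6: 6 + 2 = 8; 8−1 = 7
i=3: 7 = 6 + 1 (b=6); 6→7: 7 + 1 = 8; 8−1 = 7
i=4: 7 = 7 (b=7); 7→8: 8 = 8; 8−1 = 7
i=5: 7 = 7 (b=8); 8→9: 7 = 7; 7−1 = 6
i=6: 6 = 6 (b=9); 9→10: 6 = 6; 6−1 = 5

6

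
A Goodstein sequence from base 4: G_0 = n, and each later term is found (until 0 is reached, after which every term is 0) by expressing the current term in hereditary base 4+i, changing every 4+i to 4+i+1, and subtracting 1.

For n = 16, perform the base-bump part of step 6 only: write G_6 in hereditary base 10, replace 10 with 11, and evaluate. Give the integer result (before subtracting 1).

42

G_0=16  [base 4] 4^2  →[4↦5]→  5^2 = 25  −1 ⇒ G_1=24
G_1=24  [base 5] 4·5 + 4  →[5↦6]→  4·6 + 4 = 28  −1 ⇒ G_2=27
G_2=27  [base 6] 4·6 + 3  →[6↦7]→  4·7 + 3 = 31  −1 ⇒ G_3=30
G_3=30  [base 7] 4·7 + 2  →[7↦8]→  4·8 + 2 = 34  −1 ⇒ G_4=33
G_4=33  [base 8] 4·8 + 1  →[8↦9]→  4·9 + 1 = 37  −1 ⇒ G_5=36
G_5=36  [base 9] 4·9  →[9↦10]→  4·10 = 40  −1 ⇒ G_6=39
G_6=39  [base 10] 3·10 + 9  →[10↦11]→  3·11 + 9 = 42  −1 ⇒ G_7=41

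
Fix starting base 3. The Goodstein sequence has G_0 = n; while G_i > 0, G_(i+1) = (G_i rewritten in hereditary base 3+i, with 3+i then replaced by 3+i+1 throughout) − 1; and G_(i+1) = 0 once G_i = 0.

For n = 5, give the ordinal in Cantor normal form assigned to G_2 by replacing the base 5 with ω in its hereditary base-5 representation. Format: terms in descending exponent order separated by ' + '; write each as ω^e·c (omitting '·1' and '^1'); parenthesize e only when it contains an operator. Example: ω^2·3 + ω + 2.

G_0=5  [base 3] 3 + 2  →[3↦4]→  4 + 2 = 6  −1 ⇒ G_1=5
G_1=5  [base 4] 4 + 1  →[4↦5]→  5 + 1 = 6  −1 ⇒ G_2=5
G_2=5  [base 5] 5  →[5↦6]→  6 = 6  −1 ⇒ G_3=5

ω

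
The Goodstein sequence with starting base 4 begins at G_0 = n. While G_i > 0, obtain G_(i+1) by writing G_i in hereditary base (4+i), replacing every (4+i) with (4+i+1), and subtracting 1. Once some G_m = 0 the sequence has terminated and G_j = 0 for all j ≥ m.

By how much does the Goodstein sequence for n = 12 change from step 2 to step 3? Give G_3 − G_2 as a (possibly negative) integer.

[0] 12 ≡ 3·4 (base 4). Lift 5: 15. −1: 14.
[1] 14 ≡ 2·5 + 4 (base 5). Lift 6: 16. −1: 15.
[2] 15 ≡ 2·6 + 3 (base 6). Lift 7: 17. −1: 16.

1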